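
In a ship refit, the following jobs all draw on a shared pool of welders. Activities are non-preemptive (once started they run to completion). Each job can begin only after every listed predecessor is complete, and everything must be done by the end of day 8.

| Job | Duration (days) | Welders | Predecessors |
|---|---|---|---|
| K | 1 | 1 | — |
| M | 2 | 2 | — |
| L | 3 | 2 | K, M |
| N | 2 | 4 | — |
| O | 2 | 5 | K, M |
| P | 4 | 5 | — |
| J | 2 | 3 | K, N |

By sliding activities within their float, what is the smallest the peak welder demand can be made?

8

Early-start (K@1, M@1, L@3, N@1, O@3, P@1, J@3) gives peak 15: d1:12  d2:11  d3:15  d4:15  d5:2  d6:0  d7:0  d8:0.
Shift P→5, J→6.
Schedule K@1, M@1, L@3, N@1, O@3, P@5, J@6: d1:7  d2:6  d3:7  d4:7  d5:7  d6:8  d7:8  d8:5 — peak 8.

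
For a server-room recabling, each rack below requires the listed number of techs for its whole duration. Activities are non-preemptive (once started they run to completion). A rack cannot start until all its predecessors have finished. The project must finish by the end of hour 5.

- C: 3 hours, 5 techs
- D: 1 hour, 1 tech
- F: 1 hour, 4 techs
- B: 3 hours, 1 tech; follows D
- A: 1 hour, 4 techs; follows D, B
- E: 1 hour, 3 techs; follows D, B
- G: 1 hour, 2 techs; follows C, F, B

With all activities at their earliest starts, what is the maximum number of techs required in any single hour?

10

Early-start schedule: C@1, D@1, F@1, B@2, A@5, E@5, G@5.
Load per hour: hour 1: 10, hour 2: 6, hour 3: 6, hour 4: 1, hour 5: 9.
Peak is 10.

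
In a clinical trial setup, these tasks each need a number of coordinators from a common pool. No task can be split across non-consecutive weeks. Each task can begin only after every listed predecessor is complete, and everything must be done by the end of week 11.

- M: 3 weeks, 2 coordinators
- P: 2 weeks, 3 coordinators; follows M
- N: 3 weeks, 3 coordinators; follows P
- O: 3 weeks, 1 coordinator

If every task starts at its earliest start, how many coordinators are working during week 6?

3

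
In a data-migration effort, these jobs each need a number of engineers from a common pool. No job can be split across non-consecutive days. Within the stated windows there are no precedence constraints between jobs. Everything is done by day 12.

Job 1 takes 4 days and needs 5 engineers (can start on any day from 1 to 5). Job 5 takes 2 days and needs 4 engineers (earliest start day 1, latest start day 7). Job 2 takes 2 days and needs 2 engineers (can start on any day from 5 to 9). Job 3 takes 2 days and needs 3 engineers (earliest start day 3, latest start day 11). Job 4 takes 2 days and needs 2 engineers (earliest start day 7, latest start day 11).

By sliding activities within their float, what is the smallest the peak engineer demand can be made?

5

Early-start (Job 1@1, Job 5@1, Job 2@5, Job 3@3, Job 4@7) gives peak 9: d1:9  d2:9  d3:8  d4:8  d5:2  d6:2  d7:2  d8:2  d9:0  d10:0  d11:0  d12:0.
Shift Job 5→5, Job 2→7, Job 3→7, Job 4→9.
Schedule Job 1@1, Job 5@5, Job 2@7, Job 3@7, Job 4@9: d1:5  d2:5  d3:5  d4:5  d5:4  d6:4  d7:5  d8:5  d9:2  d10:2  d11:0  d12:0 — peak 5.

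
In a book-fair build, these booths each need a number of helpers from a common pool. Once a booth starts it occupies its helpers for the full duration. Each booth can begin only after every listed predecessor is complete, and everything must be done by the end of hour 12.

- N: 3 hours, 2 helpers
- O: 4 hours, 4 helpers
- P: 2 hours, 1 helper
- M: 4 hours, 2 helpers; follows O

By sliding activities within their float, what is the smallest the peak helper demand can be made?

Early-start (N@1, O@1, P@1, M@5) gives peak 7: h1:7  h2:7  h3:6  h4:4  h5:2  h6:2  h7:2  h8:2  h9:0  h10:0  h11:0  h12:0.
Shift O→4, M→8.
Schedule N@1, O@4, P@1, M@8: h1:3  h2:3  h3:2  h4:4  h5:4  h6:4  h7:4  h8:2  h9:2  h10:2  h11:2  h12:0 — peak 4.

4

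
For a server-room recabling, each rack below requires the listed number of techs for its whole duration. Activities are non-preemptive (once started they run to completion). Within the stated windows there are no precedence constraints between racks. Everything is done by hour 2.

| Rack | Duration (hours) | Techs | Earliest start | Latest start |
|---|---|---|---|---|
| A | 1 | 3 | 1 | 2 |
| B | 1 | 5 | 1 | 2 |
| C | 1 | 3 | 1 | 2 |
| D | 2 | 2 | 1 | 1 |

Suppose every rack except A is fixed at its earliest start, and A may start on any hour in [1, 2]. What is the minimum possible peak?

A@1: h1:13  h2:2 → peak 13
A@2: h1:10  h2:5 → peak 10
Best is A@2, peak 10.

10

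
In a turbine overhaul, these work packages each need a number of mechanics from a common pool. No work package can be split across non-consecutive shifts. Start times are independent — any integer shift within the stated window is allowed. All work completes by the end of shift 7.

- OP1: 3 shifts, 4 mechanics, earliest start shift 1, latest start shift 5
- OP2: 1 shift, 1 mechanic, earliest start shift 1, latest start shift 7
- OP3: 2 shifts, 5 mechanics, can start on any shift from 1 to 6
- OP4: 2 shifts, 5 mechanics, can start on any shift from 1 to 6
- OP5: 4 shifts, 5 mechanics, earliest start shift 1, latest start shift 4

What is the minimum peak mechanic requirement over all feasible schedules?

10

Early-start (OP1@1, OP2@1, OP3@1, OP4@1, OP5@1) gives peak 20: s1:20  s2:19  s3:9  s4:5  s5:0  s6:0  s7:0.
Shift OP4→3, OP5→4.
Schedule OP1@1, OP2@1, OP3@1, OP4@3, OP5@4: s1:10  s2:9  s3:9  s4:10  s5:5  s6:5  s7:5 — peak 10.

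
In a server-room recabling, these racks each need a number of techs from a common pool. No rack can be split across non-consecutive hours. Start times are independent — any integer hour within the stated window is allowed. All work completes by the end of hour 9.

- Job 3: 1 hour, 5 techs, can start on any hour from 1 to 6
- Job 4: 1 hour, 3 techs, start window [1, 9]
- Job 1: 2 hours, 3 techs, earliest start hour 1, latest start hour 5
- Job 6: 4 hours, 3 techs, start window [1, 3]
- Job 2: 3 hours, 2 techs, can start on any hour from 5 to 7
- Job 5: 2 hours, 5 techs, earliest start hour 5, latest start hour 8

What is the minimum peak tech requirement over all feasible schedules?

6

Early-start (Job 3@1, Job 4@1, Job 1@1, Job 6@1, Job 2@5, Job 5@5) gives peak 14: h1:14  h2:6  h3:3  h4:3  h5:7  h6:7  h7:2  h8:0  h9:0.
Shift Job 4→2, Job 1→2, Job 6→3, Job 5→8.
Schedule Job 3@1, Job 4@2, Job 1@2, Job 6@3, Job 2@5, Job 5@8: h1:5  h2:6  h3:6  h4:3  h5:5  h6:5  h7:2  h8:5  h9:5 — peak 6.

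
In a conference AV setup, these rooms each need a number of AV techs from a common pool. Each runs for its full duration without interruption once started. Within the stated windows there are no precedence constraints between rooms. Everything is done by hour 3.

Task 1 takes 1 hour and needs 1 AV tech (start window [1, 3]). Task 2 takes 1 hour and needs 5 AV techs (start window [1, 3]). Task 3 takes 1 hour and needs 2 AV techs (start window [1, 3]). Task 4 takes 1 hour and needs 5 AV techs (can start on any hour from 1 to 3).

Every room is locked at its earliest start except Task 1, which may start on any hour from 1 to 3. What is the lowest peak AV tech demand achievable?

12

Task 1@1: h1:13  h2:0  h3:0 → peak 13
Task 1@2: h1:12  h2:1  h3:0 → peak 12
Task 1@3: h1:12  h2:0  h3:1 → peak 12
Best is Task 1@2, peak 12.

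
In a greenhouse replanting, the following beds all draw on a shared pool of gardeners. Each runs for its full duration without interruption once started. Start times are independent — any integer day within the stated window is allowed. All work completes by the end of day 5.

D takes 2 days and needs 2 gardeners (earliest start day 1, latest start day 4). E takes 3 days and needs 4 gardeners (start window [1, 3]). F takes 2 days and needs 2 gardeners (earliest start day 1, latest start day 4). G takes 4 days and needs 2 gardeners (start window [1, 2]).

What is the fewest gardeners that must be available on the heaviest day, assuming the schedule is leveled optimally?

Early-start (D@1, E@1, F@1, G@1) gives peak 10: d1:10  d2:10  d3:6  d4:2  d5:0.
Shift E→3.
Schedule D@1, E@3, F@1, G@1: d1:6  d2:6  d3:6  d4:6  d5:4 — peak 6.
Total gardener-days = 28 over 5 days ⇒ peak ≥ ⌈28/5⌉ = 6, so 6 is optimal.

6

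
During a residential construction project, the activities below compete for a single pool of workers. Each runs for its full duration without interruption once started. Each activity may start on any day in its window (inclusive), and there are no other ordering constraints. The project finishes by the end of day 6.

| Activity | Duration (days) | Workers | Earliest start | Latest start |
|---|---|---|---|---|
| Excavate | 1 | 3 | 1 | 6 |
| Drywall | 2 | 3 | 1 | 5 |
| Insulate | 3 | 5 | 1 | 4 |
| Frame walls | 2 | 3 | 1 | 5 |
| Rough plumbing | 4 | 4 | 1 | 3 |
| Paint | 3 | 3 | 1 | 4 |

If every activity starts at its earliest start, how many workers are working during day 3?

At early start, day 3 has: Insulate, Rough plumbing, Paint.
Demand: 5 + 4 + 3 = 12.

12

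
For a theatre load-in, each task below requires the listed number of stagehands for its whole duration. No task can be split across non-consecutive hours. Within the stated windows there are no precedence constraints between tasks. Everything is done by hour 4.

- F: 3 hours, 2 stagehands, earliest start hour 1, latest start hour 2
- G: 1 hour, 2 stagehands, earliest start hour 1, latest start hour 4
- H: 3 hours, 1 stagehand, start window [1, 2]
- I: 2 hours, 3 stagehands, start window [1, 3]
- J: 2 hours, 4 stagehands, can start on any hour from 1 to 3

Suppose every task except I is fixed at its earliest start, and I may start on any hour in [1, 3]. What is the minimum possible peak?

9

I@1: h1:12  h2:10  h3:3  h4:0 → peak 12
I@2: h1:9  h2:10  h3:6  h4:0 → peak 10
I@3: h1:9  h2:7  h3:6  h4:3 → peak 9
Best is I@3, peak 9.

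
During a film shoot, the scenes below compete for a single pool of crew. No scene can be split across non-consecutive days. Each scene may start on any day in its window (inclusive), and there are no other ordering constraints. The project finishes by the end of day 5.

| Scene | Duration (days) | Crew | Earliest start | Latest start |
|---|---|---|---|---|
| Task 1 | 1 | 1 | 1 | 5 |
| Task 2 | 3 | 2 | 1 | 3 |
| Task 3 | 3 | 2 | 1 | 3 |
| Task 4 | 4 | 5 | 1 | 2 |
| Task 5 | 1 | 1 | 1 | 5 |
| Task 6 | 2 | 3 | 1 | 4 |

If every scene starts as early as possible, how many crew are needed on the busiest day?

14

Early-start schedule: Task 1@1, Task 2@1, Task 3@1, Task 4@1, Task 5@1, Task 6@1.
Load per day: day 1: 14, day 2: 12, day 3: 9, day 4: 5, day 5: 0.
Peak is 14.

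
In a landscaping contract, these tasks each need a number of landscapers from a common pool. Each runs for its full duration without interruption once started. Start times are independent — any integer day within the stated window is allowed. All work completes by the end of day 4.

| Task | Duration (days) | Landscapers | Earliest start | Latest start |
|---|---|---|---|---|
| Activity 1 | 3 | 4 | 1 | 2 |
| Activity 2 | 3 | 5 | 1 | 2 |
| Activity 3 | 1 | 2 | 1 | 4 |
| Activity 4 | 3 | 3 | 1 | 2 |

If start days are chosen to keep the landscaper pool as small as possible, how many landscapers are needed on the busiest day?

12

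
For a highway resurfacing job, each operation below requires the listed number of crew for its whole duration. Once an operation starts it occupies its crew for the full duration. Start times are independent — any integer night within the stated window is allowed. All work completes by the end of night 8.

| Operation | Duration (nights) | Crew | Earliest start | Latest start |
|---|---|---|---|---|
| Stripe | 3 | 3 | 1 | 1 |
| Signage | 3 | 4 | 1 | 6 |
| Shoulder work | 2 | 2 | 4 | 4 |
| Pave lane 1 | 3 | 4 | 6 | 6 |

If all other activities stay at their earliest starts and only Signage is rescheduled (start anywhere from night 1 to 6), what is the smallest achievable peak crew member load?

7

Signage@1: n1:7  n2:7  n3:7  n4:2  n5:2  n6:4  n7:4  n8:4 → peak 7
Signage@2: n1:3  n2:7  n3:7  n4:6  n5:2  n6:4  n7:4  n8:4 → peak 7
Signage@3: n1:3  n2:3  n3:7  n4:6  n5:6  n6:4  n7:4  n8:4 → peak 7
Signage@4: n1:3  n2:3  n3:3  n4:6  n5:6  n6:8  n7:4  n8:4 → peak 8
Signage@5: n1:3  n2:3  n3:3  n4:2  n5:6  n6:8  n7:8  n8:4 → peak 8
Signage@6: n1:3  n2:3  n3:3  n4:2  n5:2  n6:8  n7:8  n8:8 → peak 8
Best is Signage@1, peak 7.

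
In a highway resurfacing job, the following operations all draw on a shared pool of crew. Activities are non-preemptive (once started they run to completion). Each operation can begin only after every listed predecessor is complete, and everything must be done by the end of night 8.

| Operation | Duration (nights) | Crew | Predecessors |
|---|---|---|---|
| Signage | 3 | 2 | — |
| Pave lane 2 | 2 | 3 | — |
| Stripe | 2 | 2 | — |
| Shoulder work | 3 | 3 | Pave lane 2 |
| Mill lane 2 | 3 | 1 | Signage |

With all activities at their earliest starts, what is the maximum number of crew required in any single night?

Early-start schedule: Signage@1, Pave lane 2@1, Stripe@1, Shoulder work@3, Mill lane 2@4.
Load per night: night 1: 7, night 2: 7, night 3: 5, night 4: 4, night 5: 4, night 6: 1, night 7: 0, night 8: 0.
Peak is 7.

7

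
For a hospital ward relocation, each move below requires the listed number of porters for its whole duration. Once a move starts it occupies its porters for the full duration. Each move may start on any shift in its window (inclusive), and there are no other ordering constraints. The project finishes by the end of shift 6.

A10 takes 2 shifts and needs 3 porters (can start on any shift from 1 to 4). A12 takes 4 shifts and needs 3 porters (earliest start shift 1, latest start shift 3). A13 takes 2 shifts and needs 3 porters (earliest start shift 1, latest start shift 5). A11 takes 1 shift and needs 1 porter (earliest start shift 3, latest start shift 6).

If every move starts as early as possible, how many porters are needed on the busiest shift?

Early-start schedule: A10@1, A12@1, A13@1, A11@3.
Load per shift: shift 1: 9, shift 2: 9, shift 3: 4, shift 4: 3, shift 5: 0, shift 6: 0.
Peak is 9.

9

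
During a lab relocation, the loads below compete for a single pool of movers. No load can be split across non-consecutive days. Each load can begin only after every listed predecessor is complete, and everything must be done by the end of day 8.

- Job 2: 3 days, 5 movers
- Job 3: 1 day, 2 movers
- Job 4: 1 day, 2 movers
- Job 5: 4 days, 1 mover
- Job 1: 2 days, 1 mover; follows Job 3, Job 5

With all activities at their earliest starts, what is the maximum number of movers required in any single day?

10

Early-start schedule: Job 2@1, Job 3@1, Job 4@1, Job 5@1, Job 1@5.
Load per day: day 1: 10, day 2: 6, day 3: 6, day 4: 1, day 5: 1, day 6: 1, day 7: 0, day 8: 0.
Peak is 10.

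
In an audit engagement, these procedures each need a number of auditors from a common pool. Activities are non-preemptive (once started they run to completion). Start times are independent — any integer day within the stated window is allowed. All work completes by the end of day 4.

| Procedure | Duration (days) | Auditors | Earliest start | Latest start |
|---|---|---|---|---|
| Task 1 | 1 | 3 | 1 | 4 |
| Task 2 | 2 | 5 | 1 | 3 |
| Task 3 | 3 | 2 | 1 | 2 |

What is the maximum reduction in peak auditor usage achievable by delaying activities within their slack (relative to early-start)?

3

Early-start peak: d1:10  d2:7  d3:2  d4:0 ⇒ 10.
Leveled (Task 1@1, Task 2@2, Task 3@1): d1:5  d2:7  d3:7  d4:0 ⇒ 7.
Reduction 10 − 7 = 3.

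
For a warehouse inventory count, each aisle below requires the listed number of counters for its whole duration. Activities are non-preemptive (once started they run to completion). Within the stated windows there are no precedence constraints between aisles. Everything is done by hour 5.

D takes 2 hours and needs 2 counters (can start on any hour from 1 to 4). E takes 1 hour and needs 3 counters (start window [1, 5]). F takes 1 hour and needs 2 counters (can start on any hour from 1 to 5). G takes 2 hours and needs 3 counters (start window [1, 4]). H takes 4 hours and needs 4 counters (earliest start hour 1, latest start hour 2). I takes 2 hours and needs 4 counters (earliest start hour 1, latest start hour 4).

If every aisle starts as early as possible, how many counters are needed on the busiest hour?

18

Early-start schedule: D@1, E@1, F@1, G@1, H@1, I@1.
Load per hour: hour 1: 18, hour 2: 13, hour 3: 4, hour 4: 4, hour 5: 0.
Peak is 18.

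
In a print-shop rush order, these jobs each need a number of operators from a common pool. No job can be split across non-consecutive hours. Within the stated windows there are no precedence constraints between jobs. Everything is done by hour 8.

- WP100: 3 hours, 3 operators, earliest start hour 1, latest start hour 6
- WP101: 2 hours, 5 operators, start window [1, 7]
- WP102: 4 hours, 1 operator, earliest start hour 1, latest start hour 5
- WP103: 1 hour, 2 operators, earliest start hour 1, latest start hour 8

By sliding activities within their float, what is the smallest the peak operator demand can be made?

Early-start (WP100@1, WP101@1, WP102@1, WP103@1) gives peak 11: h1:11  h2:9  h3:4  h4:1  h5:0  h6:0  h7:0  h8:0.
Shift WP101→5, WP103→4.
Schedule WP100@1, WP101@5, WP102@1, WP103@4: h1:4  h2:4  h3:4  h4:3  h5:5  h6:5  h7:0  h8:0 — peak 5.

5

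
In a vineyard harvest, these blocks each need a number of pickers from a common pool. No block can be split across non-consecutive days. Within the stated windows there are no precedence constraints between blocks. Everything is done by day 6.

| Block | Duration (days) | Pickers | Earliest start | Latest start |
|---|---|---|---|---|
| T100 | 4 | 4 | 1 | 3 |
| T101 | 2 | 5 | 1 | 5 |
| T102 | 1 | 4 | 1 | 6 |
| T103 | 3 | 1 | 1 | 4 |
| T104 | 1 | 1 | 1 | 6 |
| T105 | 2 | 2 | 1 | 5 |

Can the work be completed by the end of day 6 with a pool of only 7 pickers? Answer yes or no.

no

The minimum achievable peak is 8; 7 < 8, so no feasible schedule stays within the cap.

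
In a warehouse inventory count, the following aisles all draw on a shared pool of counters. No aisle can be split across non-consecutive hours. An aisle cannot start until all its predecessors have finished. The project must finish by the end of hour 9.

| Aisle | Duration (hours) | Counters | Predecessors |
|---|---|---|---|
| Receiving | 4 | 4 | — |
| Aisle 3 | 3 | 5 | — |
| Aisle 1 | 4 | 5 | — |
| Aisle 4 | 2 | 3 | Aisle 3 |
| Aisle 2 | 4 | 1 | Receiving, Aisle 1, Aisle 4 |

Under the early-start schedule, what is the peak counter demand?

14

Early-start schedule: Receiving@1, Aisle 3@1, Aisle 1@1, Aisle 4@4, Aisle 2@6.
Load per hour: hour 1: 14, hour 2: 14, hour 3: 14, hour 4: 12, hour 5: 3, hour 6: 1, hour 7: 1, hour 8: 1, hour 9: 1.
Peak is 14.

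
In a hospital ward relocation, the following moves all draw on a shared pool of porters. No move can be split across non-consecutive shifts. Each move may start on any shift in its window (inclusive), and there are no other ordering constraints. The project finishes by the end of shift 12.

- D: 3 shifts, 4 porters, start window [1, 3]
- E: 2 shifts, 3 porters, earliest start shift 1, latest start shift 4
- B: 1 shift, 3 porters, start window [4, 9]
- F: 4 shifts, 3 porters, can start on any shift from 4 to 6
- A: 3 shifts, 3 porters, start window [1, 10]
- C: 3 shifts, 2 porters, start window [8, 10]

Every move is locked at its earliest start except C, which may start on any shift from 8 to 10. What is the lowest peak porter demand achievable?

10

C@8: s1:10  s2:10  s3:7  s4:6  s5:3  s6:3  s7:3  s8:2  s9:2  s10:2  s11:0  s12:0 → peak 10
C@9: s1:10  s2:10  s3:7  s4:6  s5:3  s6:3  s7:3  s8:0  s9:2  s10:2  s11:2  s12:0 → peak 10
C@10: s1:10  s2:10  s3:7  s4:6  s5:3  s6:3  s7:3  s8:0  s9:0  s10:2  s11:2  s12:2 → peak 10
Best is C@8, peak 10.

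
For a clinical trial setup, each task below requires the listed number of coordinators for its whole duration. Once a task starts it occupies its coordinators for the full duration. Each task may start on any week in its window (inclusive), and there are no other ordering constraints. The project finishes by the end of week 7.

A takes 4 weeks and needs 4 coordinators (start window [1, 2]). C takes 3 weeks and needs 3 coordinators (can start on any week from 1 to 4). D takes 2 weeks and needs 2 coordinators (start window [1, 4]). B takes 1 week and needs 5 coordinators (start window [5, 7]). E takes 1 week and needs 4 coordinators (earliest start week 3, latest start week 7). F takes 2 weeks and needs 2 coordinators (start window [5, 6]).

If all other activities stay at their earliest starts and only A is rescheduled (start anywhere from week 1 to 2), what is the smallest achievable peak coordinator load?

A@1: w1:9  w2:9  w3:11  w4:4  w5:7  w6:2  w7:0 → peak 11
A@2: w1:5  w2:9  w3:11  w4:4  w5:11  w6:2  w7:0 → peak 11
Best is A@1, peak 11.

11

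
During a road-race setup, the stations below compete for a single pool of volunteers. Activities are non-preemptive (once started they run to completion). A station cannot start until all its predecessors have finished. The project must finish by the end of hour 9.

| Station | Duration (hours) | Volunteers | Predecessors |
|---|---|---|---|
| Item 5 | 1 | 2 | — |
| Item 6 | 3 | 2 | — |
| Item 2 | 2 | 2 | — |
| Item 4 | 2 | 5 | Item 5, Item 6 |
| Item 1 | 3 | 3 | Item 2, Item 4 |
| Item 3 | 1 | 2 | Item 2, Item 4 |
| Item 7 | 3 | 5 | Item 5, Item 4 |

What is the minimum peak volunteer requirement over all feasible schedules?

Early-start (Item 5@1, Item 6@1, Item 2@1, Item 4@4, Item 1@6, Item 3@6, Item 7@6) gives peak 10: h1:6  h2:4  h3:2  h4:5  h5:5  h6:10  h7:8  h8:8  h9:0.
Shift Item 7→7.
Schedule Item 5@1, Item 6@1, Item 2@1, Item 4@4, Item 1@6, Item 3@6, Item 7@7: h1:6  h2:4  h3:2  h4:5  h5:5  h6:5  h7:8  h8:8  h9:5 — peak 8.

8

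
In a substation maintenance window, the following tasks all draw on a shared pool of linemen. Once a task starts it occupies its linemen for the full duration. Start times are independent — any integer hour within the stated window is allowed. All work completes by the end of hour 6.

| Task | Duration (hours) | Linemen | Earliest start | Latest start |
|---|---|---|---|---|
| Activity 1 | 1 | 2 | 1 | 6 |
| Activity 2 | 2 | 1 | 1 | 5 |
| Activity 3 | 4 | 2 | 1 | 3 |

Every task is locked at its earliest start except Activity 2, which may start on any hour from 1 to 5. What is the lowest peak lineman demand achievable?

Activity 2@1: h1:5  h2:3  h3:2  h4:2  h5:0  h6:0 → peak 5
Activity 2@2: h1:4  h2:3  h3:3  h4:2  h5:0  h6:0 → peak 4
Activity 2@3: h1:4  h2:2  h3:3  h4:3  h5:0  h6:0 → peak 4
Activity 2@4: h1:4  h2:2  h3:2  h4:3  h5:1  h6:0 → peak 4
Activity 2@5: h1:4  h2:2  h3:2  h4:2  h5:1  h6:1 → peak 4
Best is Activity 2@2, peak 4.

4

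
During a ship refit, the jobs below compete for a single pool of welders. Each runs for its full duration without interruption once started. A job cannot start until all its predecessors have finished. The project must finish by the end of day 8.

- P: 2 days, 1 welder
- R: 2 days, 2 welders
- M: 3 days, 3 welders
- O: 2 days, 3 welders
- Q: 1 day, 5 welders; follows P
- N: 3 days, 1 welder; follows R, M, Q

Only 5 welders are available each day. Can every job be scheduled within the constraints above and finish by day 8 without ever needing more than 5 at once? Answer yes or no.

Schedule P@1, R@3, M@1, O@6, Q@5, N@6: d1:4  d2:4  d3:5  d4:2  d5:5  d6:4  d7:4  d8:1 — peak 5 ≤ 5.

yes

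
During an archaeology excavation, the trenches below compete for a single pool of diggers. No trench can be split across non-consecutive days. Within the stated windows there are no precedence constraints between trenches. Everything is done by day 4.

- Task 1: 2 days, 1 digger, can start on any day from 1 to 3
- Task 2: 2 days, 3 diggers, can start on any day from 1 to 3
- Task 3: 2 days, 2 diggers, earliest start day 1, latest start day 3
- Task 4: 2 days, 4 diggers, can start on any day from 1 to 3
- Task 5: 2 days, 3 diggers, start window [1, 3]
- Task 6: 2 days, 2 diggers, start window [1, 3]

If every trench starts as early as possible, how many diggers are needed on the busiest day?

Early-start schedule: Task 1@1, Task 2@1, Task 3@1, Task 4@1, Task 5@1, Task 6@1.
Load per day: day 1: 15, day 2: 15, day 3: 0, day 4: 0.
Peak is 15.

15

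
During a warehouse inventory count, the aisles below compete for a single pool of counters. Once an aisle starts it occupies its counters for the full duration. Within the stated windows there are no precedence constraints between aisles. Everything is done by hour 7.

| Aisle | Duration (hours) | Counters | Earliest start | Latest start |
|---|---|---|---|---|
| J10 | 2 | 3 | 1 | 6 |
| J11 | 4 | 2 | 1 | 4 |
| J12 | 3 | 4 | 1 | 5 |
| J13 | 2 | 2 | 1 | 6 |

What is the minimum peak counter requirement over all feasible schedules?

Early-start (J10@1, J11@1, J12@1, J13@1) gives peak 11: h1:11  h2:11  h3:6  h4:2  h5:0  h6:0  h7:0.
Shift J12→5, J13→3.
Schedule J10@1, J11@1, J12@5, J13@3: h1:5  h2:5  h3:4  h4:4  h5:4  h6:4  h7:4 — peak 5.
Total counter-hours = 30 over 7 hours ⇒ peak ≥ ⌈30/7⌉ = 5, so 5 is optimal.

5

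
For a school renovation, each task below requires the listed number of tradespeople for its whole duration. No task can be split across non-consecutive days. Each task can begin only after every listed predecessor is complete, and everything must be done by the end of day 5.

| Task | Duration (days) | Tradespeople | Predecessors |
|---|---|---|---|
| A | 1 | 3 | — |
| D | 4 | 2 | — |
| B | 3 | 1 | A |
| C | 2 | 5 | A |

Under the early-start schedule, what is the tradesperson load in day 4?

3

At early start, day 4 has: D, B.
Demand: 2 + 1 = 3.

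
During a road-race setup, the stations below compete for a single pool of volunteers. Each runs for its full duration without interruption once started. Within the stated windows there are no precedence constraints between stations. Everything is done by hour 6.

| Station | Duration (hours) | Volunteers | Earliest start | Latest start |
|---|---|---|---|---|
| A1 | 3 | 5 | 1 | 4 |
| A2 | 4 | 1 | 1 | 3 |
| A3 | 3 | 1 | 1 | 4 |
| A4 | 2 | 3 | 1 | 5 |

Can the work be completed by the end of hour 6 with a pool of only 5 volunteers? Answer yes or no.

no

The minimum achievable peak is 6; 5 < 6, so no feasible schedule stays within the cap.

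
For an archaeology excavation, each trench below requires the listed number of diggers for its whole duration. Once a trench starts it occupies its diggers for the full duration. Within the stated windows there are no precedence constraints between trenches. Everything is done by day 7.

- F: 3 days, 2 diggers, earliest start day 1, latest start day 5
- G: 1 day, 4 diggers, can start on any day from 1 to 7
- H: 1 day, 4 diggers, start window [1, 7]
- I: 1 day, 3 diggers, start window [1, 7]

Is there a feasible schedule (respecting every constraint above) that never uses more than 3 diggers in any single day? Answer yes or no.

no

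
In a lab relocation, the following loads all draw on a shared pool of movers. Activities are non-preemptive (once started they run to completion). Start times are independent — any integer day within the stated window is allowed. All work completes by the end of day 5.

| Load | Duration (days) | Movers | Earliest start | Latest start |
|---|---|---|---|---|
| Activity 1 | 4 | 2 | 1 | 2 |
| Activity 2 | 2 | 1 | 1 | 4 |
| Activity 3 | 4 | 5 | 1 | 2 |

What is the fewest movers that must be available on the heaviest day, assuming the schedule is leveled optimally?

8

Schedule Activity 1@1, Activity 2@1, Activity 3@1: d1:8  d2:8  d3:7  d4:7  d5:0 — peak 8.
No arrangement of the 16 feasible schedules does better.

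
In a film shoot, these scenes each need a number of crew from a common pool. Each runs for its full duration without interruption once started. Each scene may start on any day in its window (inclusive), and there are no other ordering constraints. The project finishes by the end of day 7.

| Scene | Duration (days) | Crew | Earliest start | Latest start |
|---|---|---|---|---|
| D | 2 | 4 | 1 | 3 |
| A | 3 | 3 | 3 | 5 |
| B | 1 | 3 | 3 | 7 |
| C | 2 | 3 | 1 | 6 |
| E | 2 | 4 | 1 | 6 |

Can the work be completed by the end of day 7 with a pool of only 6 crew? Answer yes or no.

Schedule D@1, A@3, B@3, C@4, E@6: d1:4  d2:4  d3:6  d4:6  d5:6  d6:4  d7:4 — peak 6 ≤ 6.

yes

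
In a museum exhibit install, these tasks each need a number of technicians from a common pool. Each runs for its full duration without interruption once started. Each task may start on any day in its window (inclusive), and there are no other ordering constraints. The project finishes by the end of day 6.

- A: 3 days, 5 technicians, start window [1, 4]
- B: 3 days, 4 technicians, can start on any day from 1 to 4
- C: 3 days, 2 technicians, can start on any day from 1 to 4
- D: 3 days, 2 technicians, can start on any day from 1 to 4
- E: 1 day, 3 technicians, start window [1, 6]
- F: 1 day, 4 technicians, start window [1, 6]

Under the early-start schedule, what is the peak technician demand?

Early-start schedule: A@1, B@1, C@1, D@1, E@1, F@1.
Load per day: day 1: 20, day 2: 13, day 3: 13, day 4: 0, day 5: 0, day 6: 0.
Peak is 20.

20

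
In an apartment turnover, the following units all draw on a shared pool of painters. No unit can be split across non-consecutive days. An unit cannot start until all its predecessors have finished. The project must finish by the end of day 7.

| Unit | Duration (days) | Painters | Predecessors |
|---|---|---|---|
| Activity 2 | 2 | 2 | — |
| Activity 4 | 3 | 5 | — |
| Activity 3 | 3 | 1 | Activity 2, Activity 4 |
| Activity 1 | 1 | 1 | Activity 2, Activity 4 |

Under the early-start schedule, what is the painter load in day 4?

At early start, day 4 has: Activity 3, Activity 1.
Demand: 1 + 1 = 2.

2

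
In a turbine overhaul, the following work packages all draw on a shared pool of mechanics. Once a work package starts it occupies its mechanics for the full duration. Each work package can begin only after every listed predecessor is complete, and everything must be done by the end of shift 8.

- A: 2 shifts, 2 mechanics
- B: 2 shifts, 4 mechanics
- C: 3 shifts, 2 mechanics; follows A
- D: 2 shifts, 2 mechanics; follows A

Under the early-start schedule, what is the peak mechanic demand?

6

Early-start schedule: A@1, B@1, C@3, D@3.
Load per shift: shift 1: 6, shift 2: 6, shift 3: 4, shift 4: 4, shift 5: 2, shift 6: 0, shift 7: 0, shift 8: 0.
Peak is 6.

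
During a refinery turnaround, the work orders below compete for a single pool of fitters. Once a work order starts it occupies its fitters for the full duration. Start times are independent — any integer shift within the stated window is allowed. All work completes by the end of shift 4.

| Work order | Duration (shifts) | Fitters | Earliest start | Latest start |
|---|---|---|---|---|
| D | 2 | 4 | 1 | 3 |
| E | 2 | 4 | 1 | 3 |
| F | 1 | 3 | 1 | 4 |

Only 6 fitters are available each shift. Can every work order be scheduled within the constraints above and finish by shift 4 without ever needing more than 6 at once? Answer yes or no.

The minimum achievable peak is 7; 6 < 7, so no feasible schedule stays within the cap.

no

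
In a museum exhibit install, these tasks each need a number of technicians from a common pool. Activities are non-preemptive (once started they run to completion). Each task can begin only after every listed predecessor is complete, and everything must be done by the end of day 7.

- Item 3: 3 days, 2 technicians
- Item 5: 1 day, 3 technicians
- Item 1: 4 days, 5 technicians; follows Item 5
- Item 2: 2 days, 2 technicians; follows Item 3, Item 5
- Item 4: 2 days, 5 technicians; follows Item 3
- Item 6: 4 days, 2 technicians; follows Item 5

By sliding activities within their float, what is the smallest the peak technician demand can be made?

Early-start (Item 3@1, Item 5@1, Item 1@2, Item 2@4, Item 4@4, Item 6@2) gives peak 14: d1:5  d2:9  d3:9  d4:14  d5:14  d6:0  d7:0.
Shift Item 4→6.
Schedule Item 3@1, Item 5@1, Item 1@2, Item 2@4, Item 4@6, Item 6@2: d1:5  d2:9  d3:9  d4:9  d5:9  d6:5  d7:5 — peak 9.

9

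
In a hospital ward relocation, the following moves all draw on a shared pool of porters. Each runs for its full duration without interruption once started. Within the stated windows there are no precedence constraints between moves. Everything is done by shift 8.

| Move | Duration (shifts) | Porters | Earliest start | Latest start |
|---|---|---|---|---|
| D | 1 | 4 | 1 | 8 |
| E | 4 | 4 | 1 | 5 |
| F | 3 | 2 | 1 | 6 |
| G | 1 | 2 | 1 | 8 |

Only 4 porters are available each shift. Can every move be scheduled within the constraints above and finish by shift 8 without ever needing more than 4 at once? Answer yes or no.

yes

Schedule D@1, E@2, F@6, G@6: s1:4  s2:4  s3:4  s4:4  s5:4  s6:4  s7:2  s8:2 — peak 4 ≤ 4.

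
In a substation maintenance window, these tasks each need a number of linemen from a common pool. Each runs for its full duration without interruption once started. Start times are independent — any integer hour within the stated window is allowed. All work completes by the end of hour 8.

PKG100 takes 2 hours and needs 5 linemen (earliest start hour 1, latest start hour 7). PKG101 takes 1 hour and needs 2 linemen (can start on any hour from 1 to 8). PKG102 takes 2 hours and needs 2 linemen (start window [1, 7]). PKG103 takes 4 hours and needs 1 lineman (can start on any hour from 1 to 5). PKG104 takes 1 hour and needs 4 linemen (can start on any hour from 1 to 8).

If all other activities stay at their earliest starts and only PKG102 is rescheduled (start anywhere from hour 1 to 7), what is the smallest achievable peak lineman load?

12

PKG102@1: h1:14  h2:8  h3:1  h4:1  h5:0  h6:0  h7:0  h8:0 → peak 14
PKG102@2: h1:12  h2:8  h3:3  h4:1  h5:0  h6:0  h7:0  h8:0 → peak 12
PKG102@3: h1:12  h2:6  h3:3  h4:3  h5:0  h6:0  h7:0  h8:0 → peak 12
PKG102@4: h1:12  h2:6  h3:1  h4:3  h5:2  h6:0  h7:0  h8:0 → peak 12
PKG102@5: h1:12  h2:6  h3:1  h4:1  h5:2  h6:2  h7:0  h8:0 → peak 12
PKG102@6: h1:12  h2:6  h3:1  h4:1  h5:0  h6:2  h7:2  h8:0 → peak 12
PKG102@7: h1:12  h2:6  h3:1  h4:1  h5:0  h6:0  h7:2  h8:2 → peak 12
Best is PKG102@2, peak 12.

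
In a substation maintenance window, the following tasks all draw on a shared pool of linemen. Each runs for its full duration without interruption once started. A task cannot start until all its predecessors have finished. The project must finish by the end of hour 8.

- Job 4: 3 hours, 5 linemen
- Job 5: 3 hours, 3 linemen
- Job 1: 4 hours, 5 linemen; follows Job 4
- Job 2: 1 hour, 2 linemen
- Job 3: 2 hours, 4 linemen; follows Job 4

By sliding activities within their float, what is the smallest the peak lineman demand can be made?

9

Early-start (Job 4@1, Job 5@1, Job 1@4, Job 2@1, Job 3@4) gives peak 10: h1:10  h2:8  h3:8  h4:9  h5:9  h6:5  h7:5  h8:0.
Shift Job 2→4, Job 3→5.
Schedule Job 4@1, Job 5@1, Job 1@4, Job 2@4, Job 3@5: h1:8  h2:8  h3:8  h4:7  h5:9  h6:9  h7:5  h8:0 — peak 9.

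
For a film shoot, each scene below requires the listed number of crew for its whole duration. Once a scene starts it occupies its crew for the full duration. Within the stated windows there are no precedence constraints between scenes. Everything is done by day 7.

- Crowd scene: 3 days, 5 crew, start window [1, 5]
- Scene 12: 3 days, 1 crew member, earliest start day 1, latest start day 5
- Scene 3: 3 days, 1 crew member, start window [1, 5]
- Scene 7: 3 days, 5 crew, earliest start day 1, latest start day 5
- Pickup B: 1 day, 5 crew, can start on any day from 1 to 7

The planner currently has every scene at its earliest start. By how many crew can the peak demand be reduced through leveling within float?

11

Early-start peak: d1:17  d2:12  d3:12  d4:0  d5:0  d6:0  d7:0 ⇒ 17.
Leveled (Crowd scene@1, Scene 12@1, Scene 3@4, Scene 7@4, Pickup B@7): d1:6  d2:6  d3:6  d4:6  d5:6  d6:6  d7:5 ⇒ 6.
Reduction 17 − 6 = 11.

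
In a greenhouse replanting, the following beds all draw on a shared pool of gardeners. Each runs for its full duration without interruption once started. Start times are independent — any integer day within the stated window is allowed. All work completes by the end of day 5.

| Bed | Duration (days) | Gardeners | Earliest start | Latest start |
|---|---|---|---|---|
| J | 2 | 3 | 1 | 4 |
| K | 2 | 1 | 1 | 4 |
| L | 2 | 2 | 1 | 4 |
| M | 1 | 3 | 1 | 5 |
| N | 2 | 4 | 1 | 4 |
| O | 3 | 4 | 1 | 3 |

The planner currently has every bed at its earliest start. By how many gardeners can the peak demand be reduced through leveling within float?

10

Early-start peak: d1:17  d2:14  d3:4  d4:0  d5:0 ⇒ 17.
Leveled (J@1, K@3, L@3, M@5, N@1, O@3): d1:7  d2:7  d3:7  d4:7  d5:7 ⇒ 7.
Reduction 17 − 7 = 10.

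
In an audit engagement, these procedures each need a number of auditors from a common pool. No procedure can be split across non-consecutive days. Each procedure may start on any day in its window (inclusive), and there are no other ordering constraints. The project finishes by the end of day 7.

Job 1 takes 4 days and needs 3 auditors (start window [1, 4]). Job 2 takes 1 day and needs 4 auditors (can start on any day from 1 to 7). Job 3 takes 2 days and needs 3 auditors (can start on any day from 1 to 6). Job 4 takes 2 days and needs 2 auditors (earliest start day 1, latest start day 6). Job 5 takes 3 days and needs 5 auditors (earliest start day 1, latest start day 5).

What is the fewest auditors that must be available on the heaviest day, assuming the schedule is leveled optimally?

Early-start (Job 1@1, Job 2@1, Job 3@1, Job 4@1, Job 5@1) gives peak 17: d1:17  d2:13  d3:8  d4:3  d5:0  d6:0  d7:0.
Shift Job 3→2, Job 4→4, Job 5→5.
Schedule Job 1@1, Job 2@1, Job 3@2, Job 4@4, Job 5@5: d1:7  d2:6  d3:6  d4:5  d5:7  d6:5  d7:5 — peak 7.

7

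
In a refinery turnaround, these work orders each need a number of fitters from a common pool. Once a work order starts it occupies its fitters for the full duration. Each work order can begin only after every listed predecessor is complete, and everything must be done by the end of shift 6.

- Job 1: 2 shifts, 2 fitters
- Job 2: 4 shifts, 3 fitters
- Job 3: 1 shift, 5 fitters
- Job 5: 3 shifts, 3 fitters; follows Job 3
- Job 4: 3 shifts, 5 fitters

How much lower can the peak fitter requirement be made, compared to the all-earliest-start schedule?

Early-start peak: s1:15  s2:13  s3:11  s4:6  s5:0  s6:0 ⇒ 15.
Leveled (Job 1@2, Job 2@2, Job 3@1, Job 5@4, Job 4@1): s1:10  s2:10  s3:10  s4:6  s5:6  s6:3 ⇒ 10.
Reduction 15 − 10 = 5.

5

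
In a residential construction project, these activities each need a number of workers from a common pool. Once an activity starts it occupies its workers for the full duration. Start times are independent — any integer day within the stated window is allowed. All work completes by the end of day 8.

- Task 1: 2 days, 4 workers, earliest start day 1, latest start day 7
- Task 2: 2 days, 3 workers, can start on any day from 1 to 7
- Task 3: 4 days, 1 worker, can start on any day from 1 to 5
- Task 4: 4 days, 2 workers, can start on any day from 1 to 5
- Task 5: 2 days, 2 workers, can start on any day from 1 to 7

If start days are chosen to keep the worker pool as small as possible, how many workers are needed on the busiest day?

4

Early-start (Task 1@1, Task 2@1, Task 3@1, Task 4@1, Task 5@1) gives peak 12: d1:12  d2:12  d3:3  d4:3  d5:0  d6:0  d7:0  d8:0.
Shift Task 2→3, Task 3→3, Task 4→5, Task 5→7.
Schedule Task 1@1, Task 2@3, Task 3@3, Task 4@5, Task 5@7: d1:4  d2:4  d3:4  d4:4  d5:3  d6:3  d7:4  d8:4 — peak 4.
Total worker-days = 30 over 8 days ⇒ peak ≥ ⌈30/8⌉ = 4, so 4 is optimal.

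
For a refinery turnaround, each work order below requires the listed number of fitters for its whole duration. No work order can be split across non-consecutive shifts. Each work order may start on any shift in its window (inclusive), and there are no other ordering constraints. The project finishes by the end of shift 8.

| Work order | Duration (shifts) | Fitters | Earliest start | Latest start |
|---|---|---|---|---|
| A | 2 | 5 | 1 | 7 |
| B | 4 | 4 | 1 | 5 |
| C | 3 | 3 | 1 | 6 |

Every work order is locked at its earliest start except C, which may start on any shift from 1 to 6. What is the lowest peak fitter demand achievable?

9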